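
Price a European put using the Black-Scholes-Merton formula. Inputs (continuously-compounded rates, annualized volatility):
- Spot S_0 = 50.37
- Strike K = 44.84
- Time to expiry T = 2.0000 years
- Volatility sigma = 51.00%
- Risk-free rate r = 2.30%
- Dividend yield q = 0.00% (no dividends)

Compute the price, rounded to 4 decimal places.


Answer: Price = 9.6656

Derivation:
d1 = (ln(S/K) + (r - q + 0.5*sigma^2) * T) / (sigma * sqrt(T)) = 0.58564408
d2 = d1 - sigma * sqrt(T) = -0.13560483
exp(-rT) = 0.95504196; exp(-qT) = 1.00000000
P = K * exp(-rT) * N(-d2) - S_0 * exp(-qT) * N(-d1)
N(-d1) = 0.27905736; N(-d2) = 0.55393316
P = 44.8400 * 0.95504196 * 0.55393316 - 50.3700 * 1.00000000 * 0.27905736 = 9.6656


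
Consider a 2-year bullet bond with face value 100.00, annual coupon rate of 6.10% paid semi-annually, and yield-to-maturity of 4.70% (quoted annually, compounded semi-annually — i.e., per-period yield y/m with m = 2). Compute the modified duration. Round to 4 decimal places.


Answer: Modified duration = 1.8703

Derivation:
Coupon per period c = face * coupon_rate / m = 3.050000
Periods per year m = 2; per-period yield y/m = 0.023500
Number of cashflows N = 4
Cashflows (t years, CF_t, discount factor 1/(1+y/m)^(m*t), PV):
  t = 0.5000: CF_t = 3.050000, DF = 0.977040, PV = 2.979971
  t = 1.0000: CF_t = 3.050000, DF = 0.954606, PV = 2.911549
  t = 1.5000: CF_t = 3.050000, DF = 0.932688, PV = 2.844699
  t = 2.0000: CF_t = 103.050000, DF = 0.911273, PV = 93.906706
Price P = sum_t PV_t = 102.642925
First compute Macaulay numerator sum_t t * PV_t:
  t * PV_t at t = 0.5000: 1.489985
  t * PV_t at t = 1.0000: 2.911549
  t * PV_t at t = 1.5000: 4.267048
  t * PV_t at t = 2.0000: 187.813413
Macaulay duration D = 196.481995 / 102.642925 = 1.914228
Modified duration = D / (1 + y/m) = 1.914228 / (1 + 0.023500) = 1.870277


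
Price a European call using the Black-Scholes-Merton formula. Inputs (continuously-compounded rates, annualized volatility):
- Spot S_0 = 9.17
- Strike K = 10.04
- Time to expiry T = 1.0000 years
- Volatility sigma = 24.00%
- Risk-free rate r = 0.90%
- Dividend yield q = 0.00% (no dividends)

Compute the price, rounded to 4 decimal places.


Answer: Price = 0.5752

Derivation:
d1 = (ln(S/K) + (r - q + 0.5*sigma^2) * T) / (sigma * sqrt(T)) = -0.22016595
d2 = d1 - sigma * sqrt(T) = -0.46016595
exp(-rT) = 0.99104038; exp(-qT) = 1.00000000
C = S_0 * exp(-qT) * N(d1) - K * exp(-rT) * N(d2)
N(d1) = 0.41287096; N(d2) = 0.32269855
C = 9.1700 * 1.00000000 * 0.41287096 - 10.0400 * 0.99104038 * 0.32269855 = 0.5752


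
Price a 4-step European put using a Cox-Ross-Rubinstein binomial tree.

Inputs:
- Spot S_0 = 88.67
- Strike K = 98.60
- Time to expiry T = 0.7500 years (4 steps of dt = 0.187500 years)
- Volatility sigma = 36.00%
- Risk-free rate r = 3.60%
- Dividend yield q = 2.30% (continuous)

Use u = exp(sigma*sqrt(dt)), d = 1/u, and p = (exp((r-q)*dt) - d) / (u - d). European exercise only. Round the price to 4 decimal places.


dt = T/N = 0.187500
u = exp(sigma*sqrt(dt)) = 1.168691; d = 1/u = 0.855658
p = (exp((r-q)*dt) - d) / (u - d) = 0.468904
Discount per step: exp(-r*dt) = 0.993273
Stock lattice S(k, i) with i counting down-moves:
  k=0: S(0,0) = 88.6700
  k=1: S(1,0) = 103.6279; S(1,1) = 75.8712
  k=2: S(2,0) = 121.1090; S(2,1) = 88.6700; S(2,2) = 64.9198
  k=3: S(3,0) = 141.5390; S(3,1) = 103.6279; S(3,2) = 75.8712; S(3,3) = 55.5491
  k=4: S(4,0) = 165.4154; S(4,1) = 121.1090; S(4,2) = 88.6700; S(4,3) = 64.9198; S(4,4) = 47.5311
Terminal payoffs V(N, i) = max(K - S_T, 0):
  V(4,0) = 0.000000; V(4,1) = 0.000000; V(4,2) = 9.930000; V(4,3) = 33.680213; V(4,4) = 51.068943
Backward induction: V(k, i) = exp(-r*dt) * [p * V(k+1, i) + (1-p) * V(k+1, i+1)].
  V(3,0) = exp(-r*dt) * [p*0.000000 + (1-p)*0.000000] = 0.000000
  V(3,1) = exp(-r*dt) * [p*0.000000 + (1-p)*9.930000] = 5.238307
  V(3,2) = exp(-r*dt) * [p*9.930000 + (1-p)*33.680213] = 22.391991
  V(3,3) = exp(-r*dt) * [p*33.680213 + (1-p)*51.068943] = 42.626599
  V(2,0) = exp(-r*dt) * [p*0.000000 + (1-p)*5.238307] = 2.763330
  V(2,1) = exp(-r*dt) * [p*5.238307 + (1-p)*22.391991] = 14.252037
  V(2,2) = exp(-r*dt) * [p*22.391991 + (1-p)*42.626599] = 32.915583
  V(1,0) = exp(-r*dt) * [p*2.763330 + (1-p)*14.252037] = 8.805302
  V(1,1) = exp(-r*dt) * [p*14.252037 + (1-p)*32.915583] = 24.001616
  V(0,0) = exp(-r*dt) * [p*8.805302 + (1-p)*24.001616] = 16.762477

Answer: Price = V(0,0) = 16.7625


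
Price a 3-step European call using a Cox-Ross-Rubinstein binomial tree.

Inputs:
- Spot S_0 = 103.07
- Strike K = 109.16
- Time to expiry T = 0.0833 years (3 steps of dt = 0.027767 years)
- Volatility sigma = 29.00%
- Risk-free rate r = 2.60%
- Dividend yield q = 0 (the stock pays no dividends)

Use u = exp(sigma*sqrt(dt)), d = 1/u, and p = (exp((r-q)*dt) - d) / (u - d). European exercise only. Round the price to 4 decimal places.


dt = T/N = 0.027767
u = exp(sigma*sqrt(dt)) = 1.049510; d = 1/u = 0.952825
p = (exp((r-q)*dt) - d) / (u - d) = 0.495391
Discount per step: exp(-r*dt) = 0.999278
Stock lattice S(k, i) with i counting down-moves:
  k=0: S(0,0) = 103.0700
  k=1: S(1,0) = 108.1730; S(1,1) = 98.2077
  k=2: S(2,0) = 113.5287; S(2,1) = 103.0700; S(2,2) = 93.5748
  k=3: S(3,0) = 119.1495; S(3,1) = 108.1730; S(3,2) = 98.2077; S(3,3) = 89.1604
Terminal payoffs V(N, i) = max(S_T - K, 0):
  V(3,0) = 9.989543; V(3,1) = 0.000000; V(3,2) = 0.000000; V(3,3) = 0.000000
Backward induction: V(k, i) = exp(-r*dt) * [p * V(k+1, i) + (1-p) * V(k+1, i+1)].
  V(2,0) = exp(-r*dt) * [p*9.989543 + (1-p)*0.000000] = 4.945158
  V(2,1) = exp(-r*dt) * [p*0.000000 + (1-p)*0.000000] = 0.000000
  V(2,2) = exp(-r*dt) * [p*0.000000 + (1-p)*0.000000] = 0.000000
  V(1,0) = exp(-r*dt) * [p*4.945158 + (1-p)*0.000000] = 2.448019
  V(1,1) = exp(-r*dt) * [p*0.000000 + (1-p)*0.000000] = 0.000000
  V(0,0) = exp(-r*dt) * [p*2.448019 + (1-p)*0.000000] = 1.211851

Answer: Price = V(0,0) = 1.2119


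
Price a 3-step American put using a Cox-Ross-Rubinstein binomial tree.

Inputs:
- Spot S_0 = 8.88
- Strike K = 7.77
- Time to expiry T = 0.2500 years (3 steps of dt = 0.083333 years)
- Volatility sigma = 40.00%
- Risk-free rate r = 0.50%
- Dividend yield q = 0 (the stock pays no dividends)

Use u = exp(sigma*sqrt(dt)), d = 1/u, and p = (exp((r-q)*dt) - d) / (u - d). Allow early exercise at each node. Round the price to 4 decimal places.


dt = T/N = 0.083333
u = exp(sigma*sqrt(dt)) = 1.122401; d = 1/u = 0.890947
p = (exp((r-q)*dt) - d) / (u - d) = 0.472965
Discount per step: exp(-r*dt) = 0.999583
Stock lattice S(k, i) with i counting down-moves:
  k=0: S(0,0) = 8.8800
  k=1: S(1,0) = 9.9669; S(1,1) = 7.9116
  k=2: S(2,0) = 11.1869; S(2,1) = 8.8800; S(2,2) = 7.0488
  k=3: S(3,0) = 12.5562; S(3,1) = 9.9669; S(3,2) = 7.9116; S(3,3) = 6.2801
Terminal payoffs V(N, i) = max(K - S_T, 0):
  V(3,0) = 0.000000; V(3,1) = 0.000000; V(3,2) = 0.000000; V(3,3) = 1.489866
Backward induction: V(k, i) = exp(-r*dt) * [p * V(k+1, i) + (1-p) * V(k+1, i+1)]; then take max(V_cont, immediate exercise) for American.
  V(2,0) = exp(-r*dt) * [p*0.000000 + (1-p)*0.000000] = 0.000000; exercise = 0.000000; V(2,0) = max -> 0.000000
  V(2,1) = exp(-r*dt) * [p*0.000000 + (1-p)*0.000000] = 0.000000; exercise = 0.000000; V(2,1) = max -> 0.000000
  V(2,2) = exp(-r*dt) * [p*0.000000 + (1-p)*1.489866] = 0.784884; exercise = 0.721171; V(2,2) = max -> 0.784884
  V(1,0) = exp(-r*dt) * [p*0.000000 + (1-p)*0.000000] = 0.000000; exercise = 0.000000; V(1,0) = max -> 0.000000
  V(1,1) = exp(-r*dt) * [p*0.000000 + (1-p)*0.784884] = 0.413489; exercise = 0.000000; V(1,1) = max -> 0.413489
  V(0,0) = exp(-r*dt) * [p*0.000000 + (1-p)*0.413489] = 0.217832; exercise = 0.000000; V(0,0) = max -> 0.217832

Answer: Price = V(0,0) = 0.2178


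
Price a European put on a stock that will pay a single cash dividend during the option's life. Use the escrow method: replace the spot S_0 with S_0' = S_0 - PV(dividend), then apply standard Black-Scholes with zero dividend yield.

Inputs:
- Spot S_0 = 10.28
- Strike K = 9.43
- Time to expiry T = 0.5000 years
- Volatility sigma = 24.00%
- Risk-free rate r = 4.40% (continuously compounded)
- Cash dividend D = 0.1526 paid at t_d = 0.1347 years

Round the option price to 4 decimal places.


PV(D) = D * exp(-r * t_d) = 0.1526 * 0.99409073 = 0.15169825
S_0' = S_0 - PV(D) = 10.2800 - 0.15169825 = 10.12830175
d1 = (ln(S_0'/K) + (r + sigma^2/2)*T) / (sigma*sqrt(T)) = 0.63543893
d2 = d1 - sigma*sqrt(T) = 0.46573330
exp(-rT) = 0.97824024
N(-d1) = 0.26257109; N(-d2) = 0.32070321
P = K * exp(-rT) * N(-d2) - S_0' * N(-d1) = 9.4300 * 0.97824024 * 0.32070321 - 10.12830175 * 0.26257109 = 0.2990

Answer: Price = 0.2990


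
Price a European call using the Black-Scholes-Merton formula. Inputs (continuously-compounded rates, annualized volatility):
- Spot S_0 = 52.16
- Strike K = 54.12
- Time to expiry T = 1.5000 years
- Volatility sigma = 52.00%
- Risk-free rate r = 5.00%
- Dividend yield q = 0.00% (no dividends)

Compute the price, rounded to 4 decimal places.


Answer: Price = 13.7856

Derivation:
d1 = (ln(S/K) + (r - q + 0.5*sigma^2) * T) / (sigma * sqrt(T)) = 0.37827676
d2 = d1 - sigma * sqrt(T) = -0.25859057
exp(-rT) = 0.92774349; exp(-qT) = 1.00000000
C = S_0 * exp(-qT) * N(d1) - K * exp(-rT) * N(d2)
N(d1) = 0.64738750; N(d2) = 0.39797558
C = 52.1600 * 1.00000000 * 0.64738750 - 54.1200 * 0.92774349 * 0.39797558 = 13.7856


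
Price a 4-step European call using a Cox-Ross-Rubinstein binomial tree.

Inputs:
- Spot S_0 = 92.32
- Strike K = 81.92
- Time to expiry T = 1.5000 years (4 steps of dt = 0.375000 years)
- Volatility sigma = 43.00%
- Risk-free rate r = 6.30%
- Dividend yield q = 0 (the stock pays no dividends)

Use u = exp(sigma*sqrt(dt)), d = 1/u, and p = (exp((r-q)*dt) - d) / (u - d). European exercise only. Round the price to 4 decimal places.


dt = T/N = 0.375000
u = exp(sigma*sqrt(dt)) = 1.301243; d = 1/u = 0.768496
p = (exp((r-q)*dt) - d) / (u - d) = 0.479421
Discount per step: exp(-r*dt) = 0.976652
Stock lattice S(k, i) with i counting down-moves:
  k=0: S(0,0) = 92.3200
  k=1: S(1,0) = 120.1308; S(1,1) = 70.9475
  k=2: S(2,0) = 156.3194; S(2,1) = 92.3200; S(2,2) = 54.5229
  k=3: S(3,0) = 203.4095; S(3,1) = 120.1308; S(3,2) = 70.9475; S(3,3) = 41.9006
  k=4: S(4,0) = 264.6853; S(4,1) = 156.3194; S(4,2) = 92.3200; S(4,3) = 54.5229; S(4,4) = 32.2004
Terminal payoffs V(N, i) = max(S_T - K, 0):
  V(4,0) = 182.765252; V(4,1) = 74.399361; V(4,2) = 10.400000; V(4,3) = 0.000000; V(4,4) = 0.000000
Backward induction: V(k, i) = exp(-r*dt) * [p * V(k+1, i) + (1-p) * V(k+1, i+1)].
  V(3,0) = exp(-r*dt) * [p*182.765252 + (1-p)*74.399361] = 123.402189
  V(3,1) = exp(-r*dt) * [p*74.399361 + (1-p)*10.400000] = 40.123454
  V(3,2) = exp(-r*dt) * [p*10.400000 + (1-p)*0.000000] = 4.869568
  V(3,3) = exp(-r*dt) * [p*0.000000 + (1-p)*0.000000] = 0.000000
  V(2,0) = exp(-r*dt) * [p*123.402189 + (1-p)*40.123454] = 78.180058
  V(2,1) = exp(-r*dt) * [p*40.123454 + (1-p)*4.869568] = 21.262719
  V(2,2) = exp(-r*dt) * [p*4.869568 + (1-p)*0.000000] = 2.280067
  V(1,0) = exp(-r*dt) * [p*78.180058 + (1-p)*21.262719] = 47.416550
  V(1,1) = exp(-r*dt) * [p*21.262719 + (1-p)*2.280067] = 11.115035
  V(0,0) = exp(-r*dt) * [p*47.416550 + (1-p)*11.115035] = 27.852895

Answer: Price = V(0,0) = 27.8529


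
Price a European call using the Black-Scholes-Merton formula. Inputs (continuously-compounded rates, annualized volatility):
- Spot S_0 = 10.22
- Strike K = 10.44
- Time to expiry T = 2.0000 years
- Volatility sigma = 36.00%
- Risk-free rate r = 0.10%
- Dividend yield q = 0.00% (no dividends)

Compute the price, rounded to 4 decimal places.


Answer: Price = 1.9755

Derivation:
d1 = (ln(S/K) + (r - q + 0.5*sigma^2) * T) / (sigma * sqrt(T)) = 0.21665359
d2 = d1 - sigma * sqrt(T) = -0.29246329
exp(-rT) = 0.99800200; exp(-qT) = 1.00000000
C = S_0 * exp(-qT) * N(d1) - K * exp(-rT) * N(d2)
N(d1) = 0.58576084; N(d2) = 0.38496621
C = 10.2200 * 1.00000000 * 0.58576084 - 10.4400 * 0.99800200 * 0.38496621 = 1.9755


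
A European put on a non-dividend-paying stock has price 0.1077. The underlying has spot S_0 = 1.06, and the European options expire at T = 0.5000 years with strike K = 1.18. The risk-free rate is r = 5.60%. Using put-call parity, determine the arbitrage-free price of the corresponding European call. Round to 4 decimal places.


Put-call parity: C - P = S_0 * exp(-qT) - K * exp(-rT).
S_0 * exp(-qT) = 1.0600 * 1.00000000 = 1.06000000
K * exp(-rT) = 1.1800 * 0.97238837 = 1.14741827
C = P + S*exp(-qT) - K*exp(-rT)
C = 0.1077 + 1.06000000 - 1.14741827 = 0.0203

Answer: Call price = 0.0203


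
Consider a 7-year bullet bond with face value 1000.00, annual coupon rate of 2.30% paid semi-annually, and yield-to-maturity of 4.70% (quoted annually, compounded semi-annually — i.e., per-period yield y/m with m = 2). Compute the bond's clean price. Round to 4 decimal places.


Answer: Price = 858.2404

Derivation:
Coupon per period c = face * coupon_rate / m = 11.500000
Periods per year m = 2; per-period yield y/m = 0.023500
Number of cashflows N = 14
Cashflows (t years, CF_t, discount factor 1/(1+y/m)^(m*t), PV):
  t = 0.5000: CF_t = 11.500000, DF = 0.977040, PV = 11.235955
  t = 1.0000: CF_t = 11.500000, DF = 0.954606, PV = 10.977973
  t = 1.5000: CF_t = 11.500000, DF = 0.932688, PV = 10.725914
  t = 2.0000: CF_t = 11.500000, DF = 0.911273, PV = 10.479642
  t = 2.5000: CF_t = 11.500000, DF = 0.890350, PV = 10.239025
  t = 3.0000: CF_t = 11.500000, DF = 0.869907, PV = 10.003933
  t = 3.5000: CF_t = 11.500000, DF = 0.849934, PV = 9.774238
  t = 4.0000: CF_t = 11.500000, DF = 0.830419, PV = 9.549817
  t = 4.5000: CF_t = 11.500000, DF = 0.811352, PV = 9.330549
  t = 5.0000: CF_t = 11.500000, DF = 0.792723, PV = 9.116316
  t = 5.5000: CF_t = 11.500000, DF = 0.774522, PV = 8.907001
  t = 6.0000: CF_t = 11.500000, DF = 0.756739, PV = 8.702493
  t = 6.5000: CF_t = 11.500000, DF = 0.739363, PV = 8.502680
  t = 7.0000: CF_t = 1011.500000, DF = 0.722387, PV = 730.694821
Price P = sum_t PV_t = 858.240357


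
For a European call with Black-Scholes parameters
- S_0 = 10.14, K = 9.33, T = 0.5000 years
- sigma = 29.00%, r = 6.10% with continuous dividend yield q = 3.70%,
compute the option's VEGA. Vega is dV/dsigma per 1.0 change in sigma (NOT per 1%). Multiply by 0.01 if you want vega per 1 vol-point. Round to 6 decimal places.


d1 = 0.5670410379; d2 = 0.3619800714
phi(d1) = 0.3396952786; exp(-qT) = 0.9816700746; exp(-rT) = 0.9699604321
Vega = S * exp(-qT) * phi(d1) * sqrt(T) = 10.1400 * 0.9816700746 * 0.3396952786 * 0.7071067812 = 2.390991

Answer: Vega = 2.390991


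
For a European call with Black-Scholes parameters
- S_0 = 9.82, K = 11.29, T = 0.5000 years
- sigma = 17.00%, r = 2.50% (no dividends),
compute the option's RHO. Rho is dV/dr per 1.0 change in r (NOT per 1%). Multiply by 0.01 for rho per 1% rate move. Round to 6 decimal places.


Answer: Rho = 0.736376

Derivation:
d1 = -0.9963654960; d2 = -1.1165736488
phi(d1) = 0.2428501642; exp(-qT) = 1.0000000000; exp(-rT) = 0.9875778005
N(d2) = 0.1320883319
Rho = K*T*exp(-rT)*N(d2) = 11.2900 * 0.5000 * 0.9875778005 * 0.1320883319 = 0.736376


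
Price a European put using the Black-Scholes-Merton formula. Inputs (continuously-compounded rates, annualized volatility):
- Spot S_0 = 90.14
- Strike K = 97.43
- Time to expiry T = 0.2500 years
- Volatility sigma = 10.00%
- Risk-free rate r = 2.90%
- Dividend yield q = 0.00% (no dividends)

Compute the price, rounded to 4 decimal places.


Answer: Price = 6.7535

Derivation:
d1 = (ln(S/K) + (r - q + 0.5*sigma^2) * T) / (sigma * sqrt(T)) = -1.38540308
d2 = d1 - sigma * sqrt(T) = -1.43540308
exp(-rT) = 0.99277622; exp(-qT) = 1.00000000
P = K * exp(-rT) * N(-d2) - S_0 * exp(-qT) * N(-d1)
N(-d1) = 0.91703538; N(-d2) = 0.92441387
P = 97.4300 * 0.99277622 * 0.92441387 - 90.1400 * 1.00000000 * 0.91703538 = 6.7535


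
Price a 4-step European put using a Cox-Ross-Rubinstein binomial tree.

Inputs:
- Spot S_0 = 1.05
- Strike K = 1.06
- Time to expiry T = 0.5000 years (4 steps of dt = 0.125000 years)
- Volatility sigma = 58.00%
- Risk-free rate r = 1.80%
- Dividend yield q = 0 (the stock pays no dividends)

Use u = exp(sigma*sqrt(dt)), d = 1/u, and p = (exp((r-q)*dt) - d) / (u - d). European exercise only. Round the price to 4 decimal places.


dt = T/N = 0.125000
u = exp(sigma*sqrt(dt)) = 1.227600; d = 1/u = 0.814598
p = (exp((r-q)*dt) - d) / (u - d) = 0.454368
Discount per step: exp(-r*dt) = 0.997753
Stock lattice S(k, i) with i counting down-moves:
  k=0: S(0,0) = 1.0500
  k=1: S(1,0) = 1.2890; S(1,1) = 0.8553
  k=2: S(2,0) = 1.5824; S(2,1) = 1.0500; S(2,2) = 0.6967
  k=3: S(3,0) = 1.9425; S(3,1) = 1.2890; S(3,2) = 0.8553; S(3,3) = 0.5676
  k=4: S(4,0) = 2.3846; S(4,1) = 1.5824; S(4,2) = 1.0500; S(4,3) = 0.6967; S(4,4) = 0.4623
Terminal payoffs V(N, i) = max(K - S_T, 0):
  V(4,0) = 0.000000; V(4,1) = 0.000000; V(4,2) = 0.010000; V(4,3) = 0.363252; V(4,4) = 0.597660
Backward induction: V(k, i) = exp(-r*dt) * [p * V(k+1, i) + (1-p) * V(k+1, i+1)].
  V(3,0) = exp(-r*dt) * [p*0.000000 + (1-p)*0.000000] = 0.000000
  V(3,1) = exp(-r*dt) * [p*0.000000 + (1-p)*0.010000] = 0.005444
  V(3,2) = exp(-r*dt) * [p*0.010000 + (1-p)*0.363252] = 0.202290
  V(3,3) = exp(-r*dt) * [p*0.363252 + (1-p)*0.597660] = 0.490049
  V(2,0) = exp(-r*dt) * [p*0.000000 + (1-p)*0.005444] = 0.002964
  V(2,1) = exp(-r*dt) * [p*0.005444 + (1-p)*0.202290] = 0.112596
  V(2,2) = exp(-r*dt) * [p*0.202290 + (1-p)*0.490049] = 0.358493
  V(1,0) = exp(-r*dt) * [p*0.002964 + (1-p)*0.112596] = 0.062642
  V(1,1) = exp(-r*dt) * [p*0.112596 + (1-p)*0.358493] = 0.246211
  V(0,0) = exp(-r*dt) * [p*0.062642 + (1-p)*0.246211] = 0.162437

Answer: Price = V(0,0) = 0.1624


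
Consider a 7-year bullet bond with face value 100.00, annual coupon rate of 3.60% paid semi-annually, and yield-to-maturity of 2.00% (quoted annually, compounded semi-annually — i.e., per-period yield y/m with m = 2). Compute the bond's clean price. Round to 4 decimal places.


Answer: Price = 110.4030

Derivation:
Coupon per period c = face * coupon_rate / m = 1.800000
Periods per year m = 2; per-period yield y/m = 0.010000
Number of cashflows N = 14
Cashflows (t years, CF_t, discount factor 1/(1+y/m)^(m*t), PV):
  t = 0.5000: CF_t = 1.800000, DF = 0.990099, PV = 1.782178
  t = 1.0000: CF_t = 1.800000, DF = 0.980296, PV = 1.764533
  t = 1.5000: CF_t = 1.800000, DF = 0.970590, PV = 1.747062
  t = 2.0000: CF_t = 1.800000, DF = 0.960980, PV = 1.729765
  t = 2.5000: CF_t = 1.800000, DF = 0.951466, PV = 1.712638
  t = 3.0000: CF_t = 1.800000, DF = 0.942045, PV = 1.695681
  t = 3.5000: CF_t = 1.800000, DF = 0.932718, PV = 1.678892
  t = 4.0000: CF_t = 1.800000, DF = 0.923483, PV = 1.662270
  t = 4.5000: CF_t = 1.800000, DF = 0.914340, PV = 1.645812
  t = 5.0000: CF_t = 1.800000, DF = 0.905287, PV = 1.629517
  t = 5.5000: CF_t = 1.800000, DF = 0.896324, PV = 1.613383
  t = 6.0000: CF_t = 1.800000, DF = 0.887449, PV = 1.597409
  t = 6.5000: CF_t = 1.800000, DF = 0.878663, PV = 1.581593
  t = 7.0000: CF_t = 101.800000, DF = 0.869963, PV = 88.562230
Price P = sum_t PV_t = 110.402962


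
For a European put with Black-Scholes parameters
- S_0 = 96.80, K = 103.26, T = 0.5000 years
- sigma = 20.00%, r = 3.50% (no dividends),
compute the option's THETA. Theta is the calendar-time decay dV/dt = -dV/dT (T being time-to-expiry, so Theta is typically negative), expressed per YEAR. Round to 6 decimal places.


d1 = -0.2623584313; d2 = -0.4037797875
phi(d1) = 0.3854458717; exp(-qT) = 1.0000000000; exp(-rT) = 0.9826522357
Theta = -S*exp(-qT)*phi(d1)*sigma/(2*sqrt(T)) + r*K*exp(-rT)*N(-d2) - q*S*exp(-qT)*N(-d1)
N(-d1) = 0.6034774412; N(-d2) = 0.6568126694; sqrt(T) = 0.7071067812
Term 1 = -96.8000 * 1.0000000000 * 0.3854458717 * 0.2000 / (2 * 0.7071067812) = -5.2765949037
Term 2 = 0.0350 * 103.2600 * 0.9826522357 * 0.6568126694 = 2.3326067769
Term 3 = 0 (no dividend yield, q = 0)
Theta = -5.2765949037 + (2.3326067769) + (0.0000000000) = -2.943988

Answer: Theta = -2.943988


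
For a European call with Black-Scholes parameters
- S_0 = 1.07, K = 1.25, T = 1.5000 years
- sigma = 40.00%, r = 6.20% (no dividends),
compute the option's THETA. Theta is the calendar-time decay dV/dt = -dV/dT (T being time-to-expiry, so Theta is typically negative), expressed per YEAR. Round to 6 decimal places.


d1 = 0.1174022005; d2 = -0.3724957481
phi(d1) = 0.3962023666; exp(-qT) = 1.0000000000; exp(-rT) = 0.9111935003
Theta = -S*exp(-qT)*phi(d1)*sigma/(2*sqrt(T)) - r*K*exp(-rT)*N(d2) + q*S*exp(-qT)*N(d1)
N(d1) = 0.5467293298; N(d2) = 0.3547618886; sqrt(T) = 1.2247448714
Term 1 = -1.0700 * 1.0000000000 * 0.3962023666 * 0.4000 / (2 * 1.2247448714) = -0.0692285458
Term 2 = -0.0620 * 1.2500 * 0.9111935003 * 0.3547618886 = -0.0250523963
Term 3 = 0 (no dividend yield, q = 0)
Theta = -0.0692285458 + (-0.0250523963) + (0.0000000000) = -0.094281

Answer: Theta = -0.094281


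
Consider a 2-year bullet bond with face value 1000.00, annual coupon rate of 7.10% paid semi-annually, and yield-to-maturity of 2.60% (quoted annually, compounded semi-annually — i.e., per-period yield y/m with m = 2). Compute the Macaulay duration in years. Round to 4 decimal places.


Answer: Macaulay duration = 1.9041 years

Derivation:
Coupon per period c = face * coupon_rate / m = 35.500000
Periods per year m = 2; per-period yield y/m = 0.013000
Number of cashflows N = 4
Cashflows (t years, CF_t, discount factor 1/(1+y/m)^(m*t), PV):
  t = 0.5000: CF_t = 35.500000, DF = 0.987167, PV = 35.044423
  t = 1.0000: CF_t = 35.500000, DF = 0.974498, PV = 34.594692
  t = 1.5000: CF_t = 35.500000, DF = 0.961992, PV = 34.150732
  t = 2.0000: CF_t = 1035.500000, DF = 0.949647, PV = 983.359509
Price P = sum_t PV_t = 1087.149355
Macaulay numerator sum_t t * PV_t:
  t * PV_t at t = 0.5000: 17.522211
  t * PV_t at t = 1.0000: 34.594692
  t * PV_t at t = 1.5000: 51.226098
  t * PV_t at t = 2.0000: 1966.719018
Macaulay duration D = (sum_t t * PV_t) / P = 2070.062019 / 1087.149355 = 1.904119


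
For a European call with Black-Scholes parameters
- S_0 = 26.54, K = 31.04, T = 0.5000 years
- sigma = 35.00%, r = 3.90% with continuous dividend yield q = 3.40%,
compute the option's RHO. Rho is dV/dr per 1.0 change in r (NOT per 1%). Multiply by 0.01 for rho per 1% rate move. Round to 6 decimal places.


Answer: Rho = 3.465410

Derivation:
d1 = -0.4990099685; d2 = -0.7464973419
phi(d1) = 0.3522394752; exp(-qT) = 0.9831436846; exp(-rT) = 0.9806888952
N(d2) = 0.2276835183
Rho = K*T*exp(-rT)*N(d2) = 31.0400 * 0.5000 * 0.9806888952 * 0.2276835183 = 3.465410


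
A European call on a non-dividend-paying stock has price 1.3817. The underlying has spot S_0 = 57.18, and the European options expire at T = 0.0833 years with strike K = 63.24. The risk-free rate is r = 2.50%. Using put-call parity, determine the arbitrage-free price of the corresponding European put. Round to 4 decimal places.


Answer: Put price = 7.3101

Derivation:
Put-call parity: C - P = S_0 * exp(-qT) - K * exp(-rT).
S_0 * exp(-qT) = 57.1800 * 1.00000000 = 57.18000000
K * exp(-rT) = 63.2400 * 0.99791967 = 63.10843973
P = C - S*exp(-qT) + K*exp(-rT)
P = 1.3817 - 57.18000000 + 63.10843973 = 7.3101


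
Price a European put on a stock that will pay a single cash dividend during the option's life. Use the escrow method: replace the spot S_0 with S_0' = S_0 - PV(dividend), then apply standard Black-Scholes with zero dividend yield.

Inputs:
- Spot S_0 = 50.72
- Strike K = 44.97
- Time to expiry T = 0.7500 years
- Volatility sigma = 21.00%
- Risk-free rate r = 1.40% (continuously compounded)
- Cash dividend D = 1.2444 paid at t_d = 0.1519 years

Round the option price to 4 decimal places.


Answer: Price = 1.4762

Derivation:
PV(D) = D * exp(-r * t_d) = 1.2444 * 0.99787566 = 1.24175647
S_0' = S_0 - PV(D) = 50.7200 - 1.24175647 = 49.47824353
d1 = (ln(S_0'/K) + (r + sigma^2/2)*T) / (sigma*sqrt(T)) = 0.67398742
d2 = d1 - sigma*sqrt(T) = 0.49212208
exp(-rT) = 0.98955493
N(-d1) = 0.25015966; N(-d2) = 0.31131652
P = K * exp(-rT) * N(-d2) - S_0' * N(-d1) = 44.9700 * 0.98955493 * 0.31131652 - 49.47824353 * 0.25015966 = 1.4762


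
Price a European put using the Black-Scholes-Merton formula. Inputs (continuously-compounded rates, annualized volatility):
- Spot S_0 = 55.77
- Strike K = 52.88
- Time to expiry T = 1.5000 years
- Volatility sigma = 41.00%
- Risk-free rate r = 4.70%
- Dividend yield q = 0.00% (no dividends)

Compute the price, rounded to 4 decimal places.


Answer: Price = 7.4752

Derivation:
d1 = (ln(S/K) + (r - q + 0.5*sigma^2) * T) / (sigma * sqrt(T)) = 0.49743739
d2 = d1 - sigma * sqrt(T) = -0.00470801
exp(-rT) = 0.93192774; exp(-qT) = 1.00000000
P = K * exp(-rT) * N(-d2) - S_0 * exp(-qT) * N(-d1)
N(-d1) = 0.30944032; N(-d2) = 0.50187822
P = 52.8800 * 0.93192774 * 0.50187822 - 55.7700 * 1.00000000 * 0.30944032 = 7.4752


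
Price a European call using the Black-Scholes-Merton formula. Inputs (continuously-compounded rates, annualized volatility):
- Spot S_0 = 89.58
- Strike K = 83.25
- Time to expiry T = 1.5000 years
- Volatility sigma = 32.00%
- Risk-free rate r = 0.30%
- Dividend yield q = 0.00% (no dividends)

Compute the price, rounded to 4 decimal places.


d1 = (ln(S/K) + (r - q + 0.5*sigma^2) * T) / (sigma * sqrt(T)) = 0.39442896
d2 = d1 - sigma * sqrt(T) = 0.00251060
exp(-rT) = 0.99551011; exp(-qT) = 1.00000000
C = S_0 * exp(-qT) * N(d1) - K * exp(-rT) * N(d2)
N(d1) = 0.65336782; N(d2) = 0.50100159
C = 89.5800 * 1.00000000 * 0.65336782 - 83.2500 * 0.99551011 * 0.50100159 = 17.0076

Answer: Price = 17.0076


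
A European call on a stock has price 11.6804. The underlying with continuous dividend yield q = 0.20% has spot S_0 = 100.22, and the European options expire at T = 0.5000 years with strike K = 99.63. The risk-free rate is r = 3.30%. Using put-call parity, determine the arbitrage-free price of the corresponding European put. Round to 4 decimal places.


Answer: Put price = 9.5602

Derivation:
Put-call parity: C - P = S_0 * exp(-qT) - K * exp(-rT).
S_0 * exp(-qT) = 100.2200 * 0.99900050 = 100.11983009
K * exp(-rT) = 99.6300 * 0.98363538 = 97.99959285
P = C - S*exp(-qT) + K*exp(-rT)
P = 11.6804 - 100.11983009 + 97.99959285 = 9.5602


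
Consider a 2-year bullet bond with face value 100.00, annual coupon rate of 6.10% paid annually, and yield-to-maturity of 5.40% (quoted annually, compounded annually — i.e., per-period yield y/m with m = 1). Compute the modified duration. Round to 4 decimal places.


Answer: Modified duration = 1.8433

Derivation:
Coupon per period c = face * coupon_rate / m = 6.100000
Periods per year m = 1; per-period yield y/m = 0.054000
Number of cashflows N = 2
Cashflows (t years, CF_t, discount factor 1/(1+y/m)^(m*t), PV):
  t = 1.0000: CF_t = 6.100000, DF = 0.948767, PV = 5.787476
  t = 2.0000: CF_t = 106.100000, DF = 0.900158, PV = 95.506771
Price P = sum_t PV_t = 101.294247
First compute Macaulay numerator sum_t t * PV_t:
  t * PV_t at t = 1.0000: 5.787476
  t * PV_t at t = 2.0000: 191.013542
Macaulay duration D = 196.801018 / 101.294247 = 1.942865
Modified duration = D / (1 + y/m) = 1.942865 / (1 + 0.054000) = 1.843325


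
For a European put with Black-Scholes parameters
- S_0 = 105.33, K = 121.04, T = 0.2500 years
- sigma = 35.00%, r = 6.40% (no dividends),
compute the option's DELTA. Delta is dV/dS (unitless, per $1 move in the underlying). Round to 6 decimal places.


d1 = -0.6154873750; d2 = -0.7904873750
phi(d1) = 0.3301028892; exp(-qT) = 1.0000000000; exp(-rT) = 0.9841273201
N(-d1) = 0.7308835478
Delta = -exp(-qT) * N(-d1) = -1.0000000000 * 0.7308835478 = -0.730884

Answer: Delta = -0.730884


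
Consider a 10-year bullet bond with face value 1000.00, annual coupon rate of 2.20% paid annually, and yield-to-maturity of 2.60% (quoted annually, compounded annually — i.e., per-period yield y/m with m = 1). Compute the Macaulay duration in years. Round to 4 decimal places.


Answer: Macaulay duration = 9.0649 years

Derivation:
Coupon per period c = face * coupon_rate / m = 22.000000
Periods per year m = 1; per-period yield y/m = 0.026000
Number of cashflows N = 10
Cashflows (t years, CF_t, discount factor 1/(1+y/m)^(m*t), PV):
  t = 1.0000: CF_t = 22.000000, DF = 0.974659, PV = 21.442495
  t = 2.0000: CF_t = 22.000000, DF = 0.949960, PV = 20.899118
  t = 3.0000: CF_t = 22.000000, DF = 0.925887, PV = 20.369511
  t = 4.0000: CF_t = 22.000000, DF = 0.902424, PV = 19.853324
  t = 5.0000: CF_t = 22.000000, DF = 0.879555, PV = 19.350219
  t = 6.0000: CF_t = 22.000000, DF = 0.857266, PV = 18.859862
  t = 7.0000: CF_t = 22.000000, DF = 0.835542, PV = 18.381932
  t = 8.0000: CF_t = 22.000000, DF = 0.814369, PV = 17.916113
  t = 9.0000: CF_t = 22.000000, DF = 0.793732, PV = 17.462099
  t = 10.0000: CF_t = 1022.000000, DF = 0.773618, PV = 790.637280
Price P = sum_t PV_t = 965.171952
Macaulay numerator sum_t t * PV_t:
  t * PV_t at t = 1.0000: 21.442495
  t * PV_t at t = 2.0000: 41.798236
  t * PV_t at t = 3.0000: 61.108532
  t * PV_t at t = 4.0000: 79.413297
  t * PV_t at t = 5.0000: 96.751093
  t * PV_t at t = 6.0000: 113.159173
  t * PV_t at t = 7.0000: 128.673524
  t * PV_t at t = 8.0000: 143.328905
  t * PV_t at t = 9.0000: 157.158887
  t * PV_t at t = 10.0000: 7906.372796
Macaulay duration D = (sum_t t * PV_t) / P = 8749.206939 / 965.171952 = 9.064920


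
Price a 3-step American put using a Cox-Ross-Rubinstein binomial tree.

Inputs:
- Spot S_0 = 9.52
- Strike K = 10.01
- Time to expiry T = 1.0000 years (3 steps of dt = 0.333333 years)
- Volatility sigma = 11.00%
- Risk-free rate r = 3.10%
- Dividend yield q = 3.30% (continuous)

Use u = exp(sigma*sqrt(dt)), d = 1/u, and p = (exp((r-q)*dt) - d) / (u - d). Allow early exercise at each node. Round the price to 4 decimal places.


dt = T/N = 0.333333
u = exp(sigma*sqrt(dt)) = 1.065569; d = 1/u = 0.938466
p = (exp((r-q)*dt) - d) / (u - d) = 0.478885
Discount per step: exp(-r*dt) = 0.989720
Stock lattice S(k, i) with i counting down-moves:
  k=0: S(0,0) = 9.5200
  k=1: S(1,0) = 10.1442; S(1,1) = 8.9342
  k=2: S(2,0) = 10.8094; S(2,1) = 9.5200; S(2,2) = 8.3844
  k=3: S(3,0) = 11.5181; S(3,1) = 10.1442; S(3,2) = 8.9342; S(3,3) = 7.8685
Terminal payoffs V(N, i) = max(K - S_T, 0):
  V(3,0) = 0.000000; V(3,1) = 0.000000; V(3,2) = 1.075803; V(3,3) = 2.141486
Backward induction: V(k, i) = exp(-r*dt) * [p * V(k+1, i) + (1-p) * V(k+1, i+1)]; then take max(V_cont, immediate exercise) for American.
  V(2,0) = exp(-r*dt) * [p*0.000000 + (1-p)*0.000000] = 0.000000; exercise = 0.000000; V(2,0) = max -> 0.000000
  V(2,1) = exp(-r*dt) * [p*0.000000 + (1-p)*1.075803] = 0.554854; exercise = 0.490000; V(2,1) = max -> 0.554854
  V(2,2) = exp(-r*dt) * [p*1.075803 + (1-p)*2.141486] = 1.614378; exercise = 1.625558; V(2,2) = max -> 1.625558
  V(1,0) = exp(-r*dt) * [p*0.000000 + (1-p)*0.554854] = 0.286170; exercise = 0.000000; V(1,0) = max -> 0.286170
  V(1,1) = exp(-r*dt) * [p*0.554854 + (1-p)*1.625558] = 1.101374; exercise = 1.075803; V(1,1) = max -> 1.101374
  V(0,0) = exp(-r*dt) * [p*0.286170 + (1-p)*1.101374] = 0.703676; exercise = 0.490000; V(0,0) = max -> 0.703676

Answer: Price = V(0,0) = 0.7037


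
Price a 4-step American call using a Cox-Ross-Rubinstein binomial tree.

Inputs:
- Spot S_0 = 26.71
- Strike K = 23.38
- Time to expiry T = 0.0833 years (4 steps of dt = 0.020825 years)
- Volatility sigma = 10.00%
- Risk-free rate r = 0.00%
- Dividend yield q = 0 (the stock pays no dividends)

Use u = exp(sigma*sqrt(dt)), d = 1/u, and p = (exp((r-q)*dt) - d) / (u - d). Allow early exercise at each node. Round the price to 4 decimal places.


Answer: Price = V(0,0) = 3.3300

Derivation:
dt = T/N = 0.020825
u = exp(sigma*sqrt(dt)) = 1.014535; d = 1/u = 0.985673
p = (exp((r-q)*dt) - d) / (u - d) = 0.496392
Discount per step: exp(-r*dt) = 1.000000
Stock lattice S(k, i) with i counting down-moves:
  k=0: S(0,0) = 26.7100
  k=1: S(1,0) = 27.0982; S(1,1) = 26.3273
  k=2: S(2,0) = 27.4921; S(2,1) = 26.7100; S(2,2) = 25.9501
  k=3: S(3,0) = 27.8917; S(3,1) = 27.0982; S(3,2) = 26.3273; S(3,3) = 25.5783
  k=4: S(4,0) = 28.2972; S(4,1) = 27.4921; S(4,2) = 26.7100; S(4,3) = 25.9501; S(4,4) = 25.2119
Terminal payoffs V(N, i) = max(S_T - K, 0):
  V(4,0) = 4.917162; V(4,1) = 4.112130; V(4,2) = 3.330000; V(4,3) = 2.570121; V(4,4) = 1.831861
Backward induction: V(k, i) = exp(-r*dt) * [p * V(k+1, i) + (1-p) * V(k+1, i+1)]; then take max(V_cont, immediate exercise) for American.
  V(3,0) = exp(-r*dt) * [p*4.917162 + (1-p)*4.112130] = 4.511741; exercise = 4.511741; V(3,0) = max -> 4.511741
  V(3,1) = exp(-r*dt) * [p*4.112130 + (1-p)*3.330000] = 3.718243; exercise = 3.718243; V(3,1) = max -> 3.718243
  V(3,2) = exp(-r*dt) * [p*3.330000 + (1-p)*2.570121] = 2.947319; exercise = 2.947319; V(3,2) = max -> 2.947319
  V(3,3) = exp(-r*dt) * [p*2.570121 + (1-p)*1.831861] = 2.198328; exercise = 2.198328; V(3,3) = max -> 2.198328
  V(2,0) = exp(-r*dt) * [p*4.511741 + (1-p)*3.718243] = 4.112130; exercise = 4.112130; V(2,0) = max -> 4.112130
  V(2,1) = exp(-r*dt) * [p*3.718243 + (1-p)*2.947319] = 3.330000; exercise = 3.330000; V(2,1) = max -> 3.330000
  V(2,2) = exp(-r*dt) * [p*2.947319 + (1-p)*2.198328] = 2.570121; exercise = 2.570121; V(2,2) = max -> 2.570121
  V(1,0) = exp(-r*dt) * [p*4.112130 + (1-p)*3.330000] = 3.718243; exercise = 3.718243; V(1,0) = max -> 3.718243
  V(1,1) = exp(-r*dt) * [p*3.330000 + (1-p)*2.570121] = 2.947319; exercise = 2.947319; V(1,1) = max -> 2.947319
  V(0,0) = exp(-r*dt) * [p*3.718243 + (1-p)*2.947319] = 3.330000; exercise = 3.330000; V(0,0) = max -> 3.330000


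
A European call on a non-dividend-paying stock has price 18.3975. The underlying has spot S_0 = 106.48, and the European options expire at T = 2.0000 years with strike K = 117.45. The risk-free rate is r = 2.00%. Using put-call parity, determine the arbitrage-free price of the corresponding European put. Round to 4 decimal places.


Put-call parity: C - P = S_0 * exp(-qT) - K * exp(-rT).
S_0 * exp(-qT) = 106.4800 * 1.00000000 = 106.48000000
K * exp(-rT) = 117.4500 * 0.96078944 = 112.84471963
P = C - S*exp(-qT) + K*exp(-rT)
P = 18.3975 - 106.48000000 + 112.84471963 = 24.7622

Answer: Put price = 24.7622


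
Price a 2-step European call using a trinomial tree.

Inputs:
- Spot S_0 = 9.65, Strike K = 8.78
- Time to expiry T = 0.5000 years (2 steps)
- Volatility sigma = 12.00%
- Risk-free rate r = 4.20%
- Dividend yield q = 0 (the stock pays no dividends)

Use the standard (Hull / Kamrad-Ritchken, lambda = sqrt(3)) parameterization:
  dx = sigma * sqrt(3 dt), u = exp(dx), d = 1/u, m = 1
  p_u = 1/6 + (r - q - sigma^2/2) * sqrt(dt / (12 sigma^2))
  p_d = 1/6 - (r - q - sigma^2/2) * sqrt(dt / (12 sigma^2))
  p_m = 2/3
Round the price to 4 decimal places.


Answer: Price = V(0,0) = 1.0795

Derivation:
dt = T/N = 0.250000; dx = sigma*sqrt(3*dt) = 0.103923
u = exp(dx) = 1.109515; d = 1/u = 0.901295
p_u = 0.208525, p_m = 0.666667, p_d = 0.124809
Discount per step: exp(-r*dt) = 0.989555
Stock lattice S(k, j) with j the centered position index:
  k=0: S(0,+0) = 9.6500
  k=1: S(1,-1) = 8.6975; S(1,+0) = 9.6500; S(1,+1) = 10.7068
  k=2: S(2,-2) = 7.8390; S(2,-1) = 8.6975; S(2,+0) = 9.6500; S(2,+1) = 10.7068; S(2,+2) = 11.8794
Terminal payoffs V(N, j) = max(S_T - K, 0):
  V(2,-2) = 0.000000; V(2,-1) = 0.000000; V(2,+0) = 0.870000; V(2,+1) = 1.926820; V(2,+2) = 3.099379
Backward induction: V(k, j) = exp(-r*dt) * [p_u * V(k+1, j+1) + p_m * V(k+1, j) + p_d * V(k+1, j-1)]
  V(1,-1) = exp(-r*dt) * [p_u*0.870000 + p_m*0.000000 + p_d*0.000000] = 0.179521
  V(1,+0) = exp(-r*dt) * [p_u*1.926820 + p_m*0.870000 + p_d*0.000000] = 0.971535
  V(1,+1) = exp(-r*dt) * [p_u*3.099379 + p_m*1.926820 + p_d*0.870000] = 2.018125
  V(0,+0) = exp(-r*dt) * [p_u*2.018125 + p_m*0.971535 + p_d*0.179521] = 1.079529


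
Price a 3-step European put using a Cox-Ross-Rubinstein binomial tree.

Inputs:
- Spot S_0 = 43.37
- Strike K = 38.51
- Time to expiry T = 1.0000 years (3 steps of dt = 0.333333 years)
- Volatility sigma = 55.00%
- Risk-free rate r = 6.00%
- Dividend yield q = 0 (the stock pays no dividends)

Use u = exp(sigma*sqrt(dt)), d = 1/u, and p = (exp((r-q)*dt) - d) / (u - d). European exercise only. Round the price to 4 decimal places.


Answer: Price = V(0,0) = 6.0246

Derivation:
dt = T/N = 0.333333
u = exp(sigma*sqrt(dt)) = 1.373748; d = 1/u = 0.727936
p = (exp((r-q)*dt) - d) / (u - d) = 0.452555
Discount per step: exp(-r*dt) = 0.980199
Stock lattice S(k, i) with i counting down-moves:
  k=0: S(0,0) = 43.3700
  k=1: S(1,0) = 59.5794; S(1,1) = 31.5706
  k=2: S(2,0) = 81.8471; S(2,1) = 43.3700; S(2,2) = 22.9813
  k=3: S(3,0) = 112.4373; S(3,1) = 59.5794; S(3,2) = 31.5706; S(3,3) = 16.7289
Terminal payoffs V(N, i) = max(K - S_T, 0):
  V(3,0) = 0.000000; V(3,1) = 0.000000; V(3,2) = 6.939432; V(3,3) = 21.781062
Backward induction: V(k, i) = exp(-r*dt) * [p * V(k+1, i) + (1-p) * V(k+1, i+1)].
  V(2,0) = exp(-r*dt) * [p*0.000000 + (1-p)*0.000000] = 0.000000
  V(2,1) = exp(-r*dt) * [p*0.000000 + (1-p)*6.939432] = 3.723731
  V(2,2) = exp(-r*dt) * [p*6.939432 + (1-p)*21.781062] = 14.766109
  V(1,0) = exp(-r*dt) * [p*0.000000 + (1-p)*3.723731] = 1.998171
  V(1,1) = exp(-r*dt) * [p*3.723731 + (1-p)*14.766109] = 9.575387
  V(0,0) = exp(-r*dt) * [p*1.998171 + (1-p)*9.575387] = 6.024574


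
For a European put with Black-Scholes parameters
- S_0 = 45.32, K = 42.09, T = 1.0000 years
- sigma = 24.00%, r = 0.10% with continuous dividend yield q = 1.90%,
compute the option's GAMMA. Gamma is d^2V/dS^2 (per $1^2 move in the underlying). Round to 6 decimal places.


Answer: Gamma = 0.033813

Derivation:
d1 = 0.3530760557; d2 = 0.1130760557
phi(d1) = 0.3748347999; exp(-qT) = 0.9811793622; exp(-rT) = 0.9990004998
Gamma = exp(-qT) * phi(d1) / (S * sigma * sqrt(T)) = 0.9811793622 * 0.3748347999 / (45.3200 * 0.2400 * 1.0000000000) = 0.033813


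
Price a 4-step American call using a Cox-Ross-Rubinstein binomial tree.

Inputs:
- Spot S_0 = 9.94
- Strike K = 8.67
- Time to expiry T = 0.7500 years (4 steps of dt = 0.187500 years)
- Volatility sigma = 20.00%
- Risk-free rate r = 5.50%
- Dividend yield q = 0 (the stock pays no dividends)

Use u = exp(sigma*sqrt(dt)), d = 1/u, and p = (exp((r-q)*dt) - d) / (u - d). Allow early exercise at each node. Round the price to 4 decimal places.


Answer: Price = V(0,0) = 1.7552

Derivation:
dt = T/N = 0.187500
u = exp(sigma*sqrt(dt)) = 1.090463; d = 1/u = 0.917042
p = (exp((r-q)*dt) - d) / (u - d) = 0.538135
Discount per step: exp(-r*dt) = 0.989740
Stock lattice S(k, i) with i counting down-moves:
  k=0: S(0,0) = 9.9400
  k=1: S(1,0) = 10.8392; S(1,1) = 9.1154
  k=2: S(2,0) = 11.8198; S(2,1) = 9.9400; S(2,2) = 8.3592
  k=3: S(3,0) = 12.8890; S(3,1) = 10.8392; S(3,2) = 9.1154; S(3,3) = 7.6657
  k=4: S(4,0) = 14.0550; S(4,1) = 11.8198; S(4,2) = 9.9400; S(4,3) = 8.3592; S(4,4) = 7.0298
Terminal payoffs V(N, i) = max(S_T - K, 0):
  V(4,0) = 5.384986; V(4,1) = 3.149753; V(4,2) = 1.270000; V(4,3) = 0.000000; V(4,4) = 0.000000
Backward induction: V(k, i) = exp(-r*dt) * [p * V(k+1, i) + (1-p) * V(k+1, i+1)]; then take max(V_cont, immediate exercise) for American.
  V(3,0) = exp(-r*dt) * [p*5.384986 + (1-p)*3.149753] = 4.307955; exercise = 4.219005; V(3,0) = max -> 4.307955
  V(3,1) = exp(-r*dt) * [p*3.149753 + (1-p)*1.270000] = 2.258154; exercise = 2.169204; V(3,1) = max -> 2.258154
  V(3,2) = exp(-r*dt) * [p*1.270000 + (1-p)*0.000000] = 0.676420; exercise = 0.445393; V(3,2) = max -> 0.676420
  V(3,3) = exp(-r*dt) * [p*0.000000 + (1-p)*0.000000] = 0.000000; exercise = 0.000000; V(3,3) = max -> 0.000000
  V(2,0) = exp(-r*dt) * [p*4.307955 + (1-p)*2.258154] = 3.326740; exercise = 3.149753; V(2,0) = max -> 3.326740
  V(2,1) = exp(-r*dt) * [p*2.258154 + (1-p)*0.676420] = 1.511935; exercise = 1.270000; V(2,1) = max -> 1.511935
  V(2,2) = exp(-r*dt) * [p*0.676420 + (1-p)*0.000000] = 0.360271; exercise = 0.000000; V(2,2) = max -> 0.360271
  V(1,0) = exp(-r*dt) * [p*3.326740 + (1-p)*1.511935] = 2.463015; exercise = 2.169204; V(1,0) = max -> 2.463015
  V(1,1) = exp(-r*dt) * [p*1.511935 + (1-p)*0.360271] = 0.969968; exercise = 0.445393; V(1,1) = max -> 0.969968
  V(0,0) = exp(-r*dt) * [p*2.463015 + (1-p)*0.969968] = 1.755235; exercise = 1.270000; V(0,0) = max -> 1.755235


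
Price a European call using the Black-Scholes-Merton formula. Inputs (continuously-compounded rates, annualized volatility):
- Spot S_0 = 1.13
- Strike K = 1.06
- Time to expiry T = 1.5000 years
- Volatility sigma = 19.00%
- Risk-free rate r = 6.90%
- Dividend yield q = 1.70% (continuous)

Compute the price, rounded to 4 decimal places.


Answer: Price = 0.1853

Derivation:
d1 = (ln(S/K) + (r - q + 0.5*sigma^2) * T) / (sigma * sqrt(T)) = 0.72635417
d2 = d1 - sigma * sqrt(T) = 0.49365265
exp(-rT) = 0.90167602; exp(-qT) = 0.97482238
C = S_0 * exp(-qT) * N(d1) - K * exp(-rT) * N(d2)
N(d1) = 0.76618916; N(d2) = 0.68922424
C = 1.1300 * 0.97482238 * 0.76618916 - 1.0600 * 0.90167602 * 0.68922424 = 0.1853
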